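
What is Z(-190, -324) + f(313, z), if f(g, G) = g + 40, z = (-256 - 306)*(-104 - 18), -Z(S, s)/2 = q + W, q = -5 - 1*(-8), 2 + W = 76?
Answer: 199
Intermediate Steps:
W = 74 (W = -2 + 76 = 74)
q = 3 (q = -5 + 8 = 3)
Z(S, s) = -154 (Z(S, s) = -2*(3 + 74) = -2*77 = -154)
z = 68564 (z = -562*(-122) = 68564)
f(g, G) = 40 + g
Z(-190, -324) + f(313, z) = -154 + (40 + 313) = -154 + 353 = 199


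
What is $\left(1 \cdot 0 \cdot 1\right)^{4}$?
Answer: $0$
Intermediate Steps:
$\left(1 \cdot 0 \cdot 1\right)^{4} = \left(0 \cdot 1\right)^{4} = 0^{4} = 0$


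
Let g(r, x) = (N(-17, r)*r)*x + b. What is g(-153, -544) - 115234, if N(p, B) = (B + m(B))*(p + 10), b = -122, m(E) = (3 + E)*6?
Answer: 613387716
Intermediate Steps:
m(E) = 18 + 6*E
N(p, B) = (10 + p)*(18 + 7*B) (N(p, B) = (B + (18 + 6*B))*(p + 10) = (18 + 7*B)*(10 + p) = (10 + p)*(18 + 7*B))
g(r, x) = -122 + r*x*(-126 - 49*r) (g(r, x) = ((180 + 18*(-17) + 70*r + 7*r*(-17))*r)*x - 122 = ((180 - 306 + 70*r - 119*r)*r)*x - 122 = ((-126 - 49*r)*r)*x - 122 = (r*(-126 - 49*r))*x - 122 = r*x*(-126 - 49*r) - 122 = -122 + r*x*(-126 - 49*r))
g(-153, -544) - 115234 = (-122 - 7*(-153)*(-544)*(18 + 7*(-153))) - 115234 = (-122 - 7*(-153)*(-544)*(18 - 1071)) - 115234 = (-122 - 7*(-153)*(-544)*(-1053)) - 115234 = (-122 + 613503072) - 115234 = 613502950 - 115234 = 613387716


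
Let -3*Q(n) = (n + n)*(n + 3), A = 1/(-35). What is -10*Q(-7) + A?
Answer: 19597/105 ≈ 186.64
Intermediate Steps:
A = -1/35 ≈ -0.028571
Q(n) = -2*n*(3 + n)/3 (Q(n) = -(n + n)*(n + 3)/3 = -2*n*(3 + n)/3)
-10*Q(-7) + A = -(-20)*(-7)*(3 - 7)/3 - 1/35 = -(-20)*(-7)*(-4)/3 - 1/35 = -10*(-56/3) - 1/35 = 560/3 - 1/35 = 19597/105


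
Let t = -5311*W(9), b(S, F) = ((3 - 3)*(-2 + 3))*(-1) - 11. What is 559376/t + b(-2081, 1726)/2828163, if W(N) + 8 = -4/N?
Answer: 3559513529149/285387100167 ≈ 12.473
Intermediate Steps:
W(N) = -8 - 4/N
b(S, F) = -11 (b(S, F) = (0*1)*(-1) - 11 = 0*(-1) - 11 = 0 - 11 = -11)
t = 403636/9 (t = -5311*(-8 - 4/9) = -5311*(-76/9) = 403636/9 ≈ 44848.)
559376/t + b(-2081, 1726)/2828163 = 559376/(403636/9) - 11/2828163 = 559376*(9/403636) - 11*1/2828163 = 1258596/100909 - 11/2828163 = 3559513529149/285387100167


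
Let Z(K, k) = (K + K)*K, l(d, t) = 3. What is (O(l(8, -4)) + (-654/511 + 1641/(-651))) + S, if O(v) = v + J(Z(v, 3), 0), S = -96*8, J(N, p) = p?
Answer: -12178570/15841 ≈ -768.80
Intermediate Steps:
Z(K, k) = 2*K**2 (Z(K, k) = (2*K)*K = 2*K**2)
S = -768
O(v) = v (O(v) = v + 0 = v)
(O(l(8, -4)) + (-654/511 + 1641/(-651))) + S = (3 + (-654/511 + 1641/(-651))) - 768 = (3 + (-654*1/511 + 1641*(-1/651))) - 768 = (3 + (-654/511 - 547/217)) - 768 = (3 - 60205/15841) - 768 = -12682/15841 - 768 = -12178570/15841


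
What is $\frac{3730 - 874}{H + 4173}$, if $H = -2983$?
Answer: $\frac{12}{5} \approx 2.4$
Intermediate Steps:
$\frac{3730 - 874}{H + 4173} = \frac{3730 - 874}{-2983 + 4173} = \frac{2856}{1190} = 2856 \cdot \frac{1}{1190} = \frac{12}{5}$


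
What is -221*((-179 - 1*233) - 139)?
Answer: 121771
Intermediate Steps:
-221*((-179 - 1*233) - 139) = -221*((-179 - 233) - 139) = -221*(-412 - 139) = -221*(-551) = 121771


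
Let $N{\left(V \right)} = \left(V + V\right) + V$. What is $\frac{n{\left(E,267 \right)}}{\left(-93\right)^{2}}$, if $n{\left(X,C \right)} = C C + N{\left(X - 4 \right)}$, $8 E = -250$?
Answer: $\frac{31637}{3844} \approx 8.2302$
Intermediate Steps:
$E = - \frac{125}{4}$ ($E = \frac{1}{8} \left(-250\right) = - \frac{125}{4} \approx -31.25$)
$N{\left(V \right)} = 3 V$ ($N{\left(V \right)} = 2 V + V = 3 V$)
$n{\left(X,C \right)} = -12 + C^{2} + 3 X$ ($n{\left(X,C \right)} = C C + 3 \left(X - 4\right) = C^{2} + 3 \left(X - 4\right) = C^{2} + 3 \left(-4 + X\right) = C^{2} + \left(-12 + 3 X\right) = -12 + C^{2} + 3 X$)
$\frac{n{\left(E,267 \right)}}{\left(-93\right)^{2}} = \frac{-12 + 267^{2} + 3 \left(- \frac{125}{4}\right)}{\left(-93\right)^{2}} = \frac{-12 + 71289 - \frac{375}{4}}{8649} = \frac{284733}{4} \cdot \frac{1}{8649} = \frac{31637}{3844}$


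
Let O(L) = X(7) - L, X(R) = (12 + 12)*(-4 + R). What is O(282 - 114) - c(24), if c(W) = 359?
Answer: -455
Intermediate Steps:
X(R) = -96 + 24*R (X(R) = 24*(-4 + R) = -96 + 24*R)
O(L) = 72 - L (O(L) = (-96 + 24*7) - L = (-96 + 168) - L = 72 - L)
O(282 - 114) - c(24) = (72 - (282 - 114)) - 1*359 = (72 - 1*168) - 359 = (72 - 168) - 359 = -96 - 359 = -455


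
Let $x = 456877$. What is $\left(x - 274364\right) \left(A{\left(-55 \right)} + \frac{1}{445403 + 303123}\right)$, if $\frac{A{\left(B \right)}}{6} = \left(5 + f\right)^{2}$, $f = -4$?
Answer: $\frac{819694537541}{748526} \approx 1.0951 \cdot 10^{6}$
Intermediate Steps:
$A{\left(B \right)} = 6$ ($A{\left(B \right)} = 6 \left(5 - 4\right)^{2} = 6 \cdot 1^{2} = 6 \cdot 1 = 6$)
$\left(x - 274364\right) \left(A{\left(-55 \right)} + \frac{1}{445403 + 303123}\right) = \left(456877 - 274364\right) \left(6 + \frac{1}{445403 + 303123}\right) = 182513 \left(6 + \frac{1}{748526}\right) = 182513 \cdot \frac{4491157}{748526} = \frac{819694537541}{748526}$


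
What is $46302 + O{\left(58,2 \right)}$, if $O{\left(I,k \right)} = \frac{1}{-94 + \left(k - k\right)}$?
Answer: $\frac{4352387}{94} \approx 46302.0$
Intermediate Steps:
$O{\left(I,k \right)} = - \frac{1}{94}$ ($O{\left(I,k \right)} = \frac{1}{-94 + 0} = \frac{1}{-94} = - \frac{1}{94}$)
$46302 + O{\left(58,2 \right)} = 46302 - \frac{1}{94} = \frac{4352387}{94}$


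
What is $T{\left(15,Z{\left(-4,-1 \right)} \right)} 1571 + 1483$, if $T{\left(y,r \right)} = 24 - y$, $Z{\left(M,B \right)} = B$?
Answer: $15622$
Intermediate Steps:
$T{\left(15,Z{\left(-4,-1 \right)} \right)} 1571 + 1483 = \left(24 - 15\right) 1571 + 1483 = 9 \cdot 1571 + 1483 = 14139 + 1483 = 15622$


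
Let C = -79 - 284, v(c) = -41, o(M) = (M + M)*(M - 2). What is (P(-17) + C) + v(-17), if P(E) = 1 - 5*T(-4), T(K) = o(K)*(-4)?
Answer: 557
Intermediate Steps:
o(M) = 2*M*(-2 + M) (o(M) = (2*M)*(-2 + M) = 2*M*(-2 + M))
T(K) = -8*K*(-2 + K) (T(K) = (2*K*(-2 + K))*(-4) = -8*K*(-2 + K))
C = -363
P(E) = 961 (P(E) = 1 - 40*(-4)*(2 - 1*(-4)) = 1 - 40*(-4)*(2 + 4) = 1 - 40*(-4)*6 = 1 - 5*(-192) = 1 + 960 = 961)
(P(-17) + C) + v(-17) = (961 - 363) - 41 = 598 - 41 = 557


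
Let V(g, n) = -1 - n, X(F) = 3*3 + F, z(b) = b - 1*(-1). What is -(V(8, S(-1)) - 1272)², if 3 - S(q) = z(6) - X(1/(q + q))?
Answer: -6528025/4 ≈ -1.6320e+6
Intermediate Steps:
z(b) = 1 + b (z(b) = b + 1 = 1 + b)
X(F) = 9 + F
S(q) = 5 + 1/(2*q) (S(q) = 3 - ((1 + 6) - (9 + 1/(q + q))) = 3 - (7 - (9 + 1/(2*q))) = 3 - (7 + (-9 - 1/(2*q))) = 3 - (-2 - 1/(2*q)) = 3 + (2 + 1/(2*q)) = 5 + 1/(2*q))
-(V(8, S(-1)) - 1272)² = -((-1 - (5 + (½)/(-1))) - 1272)² = -((-1 - (5 + (½)*(-1))) - 1272)² = -((-1 - (5 - ½)) - 1272)² = -((-1 - 1*9/2) - 1272)² = -((-1 - 9/2) - 1272)² = -(-11/2 - 1272)² = -(-2555/2)² = -1*6528025/4 = -6528025/4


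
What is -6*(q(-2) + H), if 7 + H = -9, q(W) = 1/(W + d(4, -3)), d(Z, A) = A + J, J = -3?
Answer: 387/4 ≈ 96.750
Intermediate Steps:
d(Z, A) = -3 + A (d(Z, A) = A - 3 = -3 + A)
q(W) = 1/(-6 + W) (q(W) = 1/(W + (-3 - 3)) = 1/(W - 6) = 1/(-6 + W))
H = -16 (H = -7 - 9 = -16)
-6*(q(-2) + H) = -6*(1/(-6 - 2) - 16) = -6*(1/(-8) - 16) = -6*(-1/8 - 16) = -6*(-129/8) = 387/4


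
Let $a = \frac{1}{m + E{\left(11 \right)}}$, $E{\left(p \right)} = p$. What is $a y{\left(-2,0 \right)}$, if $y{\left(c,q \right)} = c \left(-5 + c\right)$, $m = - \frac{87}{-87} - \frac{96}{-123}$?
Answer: $\frac{287}{262} \approx 1.0954$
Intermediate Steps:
$m = \frac{73}{41}$ ($m = \left(-87\right) \left(- \frac{1}{87}\right) - - \frac{32}{41} = 1 + \frac{32}{41} = \frac{73}{41} \approx 1.7805$)
$a = \frac{41}{524}$ ($a = \frac{1}{\frac{73}{41} + 11} = \frac{1}{\frac{524}{41}} = \frac{41}{524} \approx 0.078244$)
$a y{\left(-2,0 \right)} = \frac{41 \left(- 2 \left(-5 - 2\right)\right)}{524} = \frac{41 \left(\left(-2\right) \left(-7\right)\right)}{524} = \frac{41}{524} \cdot 14 = \frac{287}{262}$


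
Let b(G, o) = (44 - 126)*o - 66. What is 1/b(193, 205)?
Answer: -1/16876 ≈ -5.9256e-5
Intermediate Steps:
b(G, o) = -66 - 82*o (b(G, o) = -82*o - 66 = -66 - 82*o)
1/b(193, 205) = 1/(-66 - 82*205) = 1/(-66 - 16810) = 1/(-16876) = -1/16876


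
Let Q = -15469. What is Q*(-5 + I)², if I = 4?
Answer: -15469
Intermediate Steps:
Q*(-5 + I)² = -15469*(-5 + 4)² = -15469*(-1)² = -15469*1 = -15469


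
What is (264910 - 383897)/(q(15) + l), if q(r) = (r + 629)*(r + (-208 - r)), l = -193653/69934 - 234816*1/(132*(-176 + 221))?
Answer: 4119012244710/4638524914907 ≈ 0.88800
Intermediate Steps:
l = -1464326747/34617330 (l = -193653*1/69934 - 234816/(45*132) = -193653/69934 - 234816/5940 = -193653/69934 - 234816*1/5940 = -193653/69934 - 19568/495 = -1464326747/34617330 ≈ -42.300)
q(r) = -130832 - 208*r (q(r) = (629 + r)*(-208) = -130832 - 208*r)
(264910 - 383897)/(q(15) + l) = (264910 - 383897)/((-130832 - 208*15) - 1464326747/34617330) = -118987/((-130832 - 3120) - 1464326747/34617330) = -118987/(-133952 - 1464326747/34617330) = -118987/(-4638524914907/34617330) = -118987*(-34617330/4638524914907) = 4119012244710/4638524914907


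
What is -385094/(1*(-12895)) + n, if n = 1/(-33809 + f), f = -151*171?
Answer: 918525693/30757154 ≈ 29.864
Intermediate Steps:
f = -25821
n = -1/59630 (n = 1/(-33809 - 25821) = 1/(-59630) = -1/59630 ≈ -1.6770e-5)
-385094/(1*(-12895)) + n = -385094/(1*(-12895)) - 1/59630 = -385094/(-12895) - 1/59630 = -385094*(-1/12895) - 1/59630 = 385094/12895 - 1/59630 = 918525693/30757154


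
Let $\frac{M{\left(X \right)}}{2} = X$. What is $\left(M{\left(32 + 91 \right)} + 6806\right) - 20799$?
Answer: $-13747$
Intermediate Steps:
$M{\left(X \right)} = 2 X$
$\left(M{\left(32 + 91 \right)} + 6806\right) - 20799 = \left(2 \left(32 + 91\right) + 6806\right) - 20799 = \left(2 \cdot 123 + 6806\right) - 20799 = \left(246 + 6806\right) - 20799 = 7052 - 20799 = -13747$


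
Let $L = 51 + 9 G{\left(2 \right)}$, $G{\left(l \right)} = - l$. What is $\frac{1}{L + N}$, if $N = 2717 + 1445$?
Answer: $\frac{1}{4195} \approx 0.00023838$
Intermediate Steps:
$N = 4162$
$L = 33$ ($L = 51 + 9 \left(\left(-1\right) 2\right) = 51 + 9 \left(-2\right) = 51 - 18 = 33$)
$\frac{1}{L + N} = \frac{1}{33 + 4162} = \frac{1}{4195}$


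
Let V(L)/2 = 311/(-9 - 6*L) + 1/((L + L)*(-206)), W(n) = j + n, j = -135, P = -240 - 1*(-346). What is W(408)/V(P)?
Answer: -3844992060/13582637 ≈ -283.08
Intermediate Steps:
P = 106 (P = -240 + 346 = 106)
W(n) = -135 + n
V(L) = 622/(-9 - 6*L) - 1/(206*L) (V(L) = 2*(311/(-9 - 6*L) + 1/((L + L)*(-206))) = 2*(311/(-9 - 6*L) - 1/206/(2*L)) = 2*(311/(-9 - 6*L) + (1/(2*L))*(-1/206)) = 2*(311/(-9 - 6*L) - 1/(412*L)) = 622/(-9 - 6*L) - 1/(206*L))
W(408)/V(P) = (-135 + 408)/(((1/618)*(-9 - 128138*106)/(106*(3 + 2*106)))) = 273/(((1/618)*(1/106)*(-9 - 13582628)/(3 + 212))) = 273/(((1/618)*(1/106)*(-13582637)/215)) = 273/(((1/618)*(1/106)*(1/215)*(-13582637))) = 273/(-13582637/14084220) = 273*(-14084220/13582637) = -3844992060/13582637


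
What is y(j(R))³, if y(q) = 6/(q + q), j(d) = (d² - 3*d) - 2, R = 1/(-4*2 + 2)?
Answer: -1259712/148877 ≈ -8.4614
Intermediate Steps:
R = -⅙ (R = 1/(-8 + 2) = 1/(-6) = -⅙ ≈ -0.16667)
j(d) = -2 + d² - 3*d
y(q) = 3/q (y(q) = 6/(2*q) = (1/(2*q))*6 = 3/q)
y(j(R))³ = (3/(-2 + (-⅙)² - 3*(-⅙)))³ = (3/(-2 + 1/36 + ½))³ = (3/(-53/36))³ = (3*(-36/53))³ = (-108/53)³ = -1259712/148877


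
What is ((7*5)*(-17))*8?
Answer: -4760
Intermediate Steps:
((7*5)*(-17))*8 = (35*(-17))*8 = -595*8 = -4760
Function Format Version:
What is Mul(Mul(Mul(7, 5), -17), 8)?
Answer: -4760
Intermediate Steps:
Mul(Mul(Mul(7, 5), -17), 8) = Mul(Mul(35, -17), 8) = Mul(-595, 8) = -4760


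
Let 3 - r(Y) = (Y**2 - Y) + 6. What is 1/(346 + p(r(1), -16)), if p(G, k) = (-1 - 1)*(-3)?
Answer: 1/352 ≈ 0.0028409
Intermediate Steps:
r(Y) = -3 + Y - Y**2 (r(Y) = 3 - ((Y**2 - Y) + 6) = 3 - (6 + Y**2 - Y) = 3 + (-6 + Y - Y**2) = -3 + Y - Y**2)
p(G, k) = 6 (p(G, k) = -2*(-3) = 6)
1/(346 + p(r(1), -16)) = 1/(346 + 6) = 1/352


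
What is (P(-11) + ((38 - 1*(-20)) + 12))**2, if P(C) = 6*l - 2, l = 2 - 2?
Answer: 4624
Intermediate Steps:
l = 0
P(C) = -2 (P(C) = 6*0 - 2 = 0 - 2 = -2)
(P(-11) + ((38 - 1*(-20)) + 12))**2 = (-2 + ((38 - 1*(-20)) + 12))**2 = (-2 + ((38 + 20) + 12))**2 = (-2 + (58 + 12))**2 = (-2 + 70)**2 = 68**2 = 4624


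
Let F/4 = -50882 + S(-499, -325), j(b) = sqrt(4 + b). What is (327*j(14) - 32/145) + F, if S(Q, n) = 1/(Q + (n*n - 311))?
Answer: -123730300596/607927 + 981*sqrt(2) ≈ -2.0214e+5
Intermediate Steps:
S(Q, n) = 1/(-311 + Q + n**2) (S(Q, n) = 1/(Q + (n**2 - 311)) = 1/(Q + (-311 + n**2)) = 1/(-311 + Q + n**2))
F = -21332787316/104815 (F = 4*(-50882 + 1/(-311 - 499 + (-325)**2)) = 4*(-50882 + 1/(-311 - 499 + 105625)) = 4*(-50882 + 1/104815) = 4*(-5333196829/104815) = -21332787316/104815 ≈ -2.0353e+5)
(327*j(14) - 32/145) + F = (327*sqrt(4 + 14) - 32/145) - 21332787316/104815 = (327*sqrt(18) - 32*1/145) - 21332787316/104815 = (327*(3*sqrt(2)) - 32/145) - 21332787316/104815 = (981*sqrt(2) - 32/145) - 21332787316/104815 = (-32/145 + 981*sqrt(2)) - 21332787316/104815 = -123730300596/607927 + 981*sqrt(2)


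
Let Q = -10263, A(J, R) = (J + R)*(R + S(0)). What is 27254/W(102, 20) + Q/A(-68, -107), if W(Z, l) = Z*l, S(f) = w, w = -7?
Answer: 8713013/678300 ≈ 12.845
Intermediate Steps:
S(f) = -7
A(J, R) = (-7 + R)*(J + R) (A(J, R) = (J + R)*(R - 7) = (J + R)*(-7 + R) = (-7 + R)*(J + R))
27254/W(102, 20) + Q/A(-68, -107) = 27254/((102*20)) - 10263/((-107)² - 7*(-68) - 7*(-107) - 68*(-107)) = 27254/2040 - 10263/(11449 + 476 + 749 + 7276) = 27254*(1/2040) - 10263/19950 = 13627/1020 - 10263*1/19950 = 13627/1020 - 3421/6650 = 8713013/678300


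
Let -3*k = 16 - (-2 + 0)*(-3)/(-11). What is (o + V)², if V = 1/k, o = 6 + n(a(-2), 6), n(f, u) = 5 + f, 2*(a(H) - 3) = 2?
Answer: 7273809/33124 ≈ 219.59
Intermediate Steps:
a(H) = 4 (a(H) = 3 + (½)*2 = 3 + 1 = 4)
k = -182/33 (k = -(16 - (-2 + 0)*(-3)/(-11))/3 = -(16 - (-2*(-3))*(-1)/11)/3 = -(16 - 6*(-1)/11)/3 = -(16 - 1*(-6/11))/3 = -(16 + 6/11)/3 = -⅓*182/11 = -182/33 ≈ -5.5152)
o = 15 (o = 6 + (5 + 4) = 6 + 9 = 15)
V = -33/182 (V = 1/(-182/33) = -33/182 ≈ -0.18132)
(o + V)² = (15 - 33/182)² = (2697/182)² = 7273809/33124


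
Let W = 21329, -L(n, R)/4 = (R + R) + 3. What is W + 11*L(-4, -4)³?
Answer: 109329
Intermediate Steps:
L(n, R) = -12 - 8*R (L(n, R) = -4*((R + R) + 3) = -4*(2*R + 3) = -4*(3 + 2*R) = -12 - 8*R)
W + 11*L(-4, -4)³ = 21329 + 11*(-12 - 8*(-4))³ = 21329 + 11*(-12 + 32)³ = 21329 + 11*20³ = 21329 + 11*8000 = 21329 + 88000 = 109329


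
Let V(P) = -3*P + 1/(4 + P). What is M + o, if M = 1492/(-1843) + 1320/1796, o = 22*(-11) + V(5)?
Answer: -1913751646/7447563 ≈ -256.96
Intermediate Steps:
V(P) = 1/(4 + P) - 3*P
o = -2312/9 (o = 22*(-11) + (1 - 12*5 - 3*5²)/(4 + 5) = -242 + (1 - 60 - 3*25)/9 = -242 + (1 - 60 - 75)/9 = -242 + (⅑)*(-134) = -242 - 134/9 = -2312/9 ≈ -256.89)
M = -61718/827507 (M = 1492*(-1/1843) + 1320*(1/1796) = -1492/1843 + 330/449 = -61718/827507 ≈ -0.074583)
M + o = -61718/827507 - 2312/9 = -1913751646/7447563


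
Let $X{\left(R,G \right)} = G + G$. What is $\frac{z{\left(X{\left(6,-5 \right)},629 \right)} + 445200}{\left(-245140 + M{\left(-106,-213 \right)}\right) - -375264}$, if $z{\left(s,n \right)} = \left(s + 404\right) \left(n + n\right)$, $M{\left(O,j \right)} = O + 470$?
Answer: $\frac{235213}{32622} \approx 7.2103$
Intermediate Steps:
$X{\left(R,G \right)} = 2 G$
$M{\left(O,j \right)} = 470 + O$
$z{\left(s,n \right)} = 2 n \left(404 + s\right)$ ($z{\left(s,n \right)} = \left(404 + s\right) 2 n = 2 n \left(404 + s\right)$)
$\frac{z{\left(X{\left(6,-5 \right)},629 \right)} + 445200}{\left(-245140 + M{\left(-106,-213 \right)}\right) - -375264} = \frac{2 \cdot 629 \left(404 + 2 \left(-5\right)\right) + 445200}{\left(-245140 + \left(470 - 106\right)\right) - -375264} = \frac{2 \cdot 629 \left(404 - 10\right) + 445200}{\left(-245140 + 364\right) + 375264} = \frac{2 \cdot 629 \cdot 394 + 445200}{-244776 + 375264} = \frac{495652 + 445200}{130488} = 940852 \cdot \frac{1}{130488} = \frac{235213}{32622}$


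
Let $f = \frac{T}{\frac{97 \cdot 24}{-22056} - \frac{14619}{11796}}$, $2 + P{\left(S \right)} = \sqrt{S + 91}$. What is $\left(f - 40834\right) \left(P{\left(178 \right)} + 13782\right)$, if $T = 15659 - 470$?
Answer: $- \frac{1163611657105560}{1619897} - \frac{84442065102 \sqrt{269}}{1619897} \approx -7.1918 \cdot 10^{8}$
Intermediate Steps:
$T = 15189$
$P{\left(S \right)} = -2 + \sqrt{91 + S}$ ($P{\left(S \right)} = -2 + \sqrt{S + 91} = -2 + \sqrt{91 + S}$)
$f = - \frac{18295191004}{1619897}$ ($f = \frac{15189}{\frac{97 \cdot 24}{-22056} - \frac{14619}{11796}} = \frac{15189}{2328 \left(- \frac{1}{22056}\right) - \frac{4873}{3932}} = \frac{15189}{- \frac{97}{919} - \frac{4873}{3932}} = \frac{15189}{- \frac{4859691}{3613508}} = 15189 \left(- \frac{3613508}{4859691}\right) = - \frac{18295191004}{1619897} \approx -11294.0$)
$\left(f - 40834\right) \left(P{\left(178 \right)} + 13782\right) = \left(- \frac{18295191004}{1619897} - 40834\right) \left(\left(-2 + \sqrt{91 + 178}\right) + 13782\right) = - \frac{84442065102 \left(\left(-2 + \sqrt{269}\right) + 13782\right)}{1619897} = - \frac{84442065102 \left(13780 + \sqrt{269}\right)}{1619897} = - \frac{1163611657105560}{1619897} - \frac{84442065102 \sqrt{269}}{1619897}$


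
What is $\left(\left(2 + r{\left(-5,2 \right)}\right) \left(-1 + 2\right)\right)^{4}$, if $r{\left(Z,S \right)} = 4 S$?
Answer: $10000$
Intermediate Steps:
$\left(\left(2 + r{\left(-5,2 \right)}\right) \left(-1 + 2\right)\right)^{4} = \left(\left(2 + 4 \cdot 2\right) \left(-1 + 2\right)\right)^{4} = \left(\left(2 + 8\right) 1\right)^{4} = \left(10 \cdot 1\right)^{4} = 10^{4} = 10000$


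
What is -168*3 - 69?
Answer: -573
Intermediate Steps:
-168*3 - 69 = -42*12 - 69 = -504 - 69 = -573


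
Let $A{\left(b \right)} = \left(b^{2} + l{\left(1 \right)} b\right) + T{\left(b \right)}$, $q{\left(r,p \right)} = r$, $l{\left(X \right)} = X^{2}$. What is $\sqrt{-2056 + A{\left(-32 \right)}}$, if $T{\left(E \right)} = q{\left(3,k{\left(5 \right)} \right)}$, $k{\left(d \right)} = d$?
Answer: $i \sqrt{1061} \approx 32.573 i$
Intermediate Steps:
$T{\left(E \right)} = 3$
$A{\left(b \right)} = 3 + b + b^{2}$ ($A{\left(b \right)} = \left(b^{2} + 1^{2} b\right) + 3 = \left(b^{2} + 1 b\right) + 3 = \left(b^{2} + b\right) + 3 = \left(b + b^{2}\right) + 3 = 3 + b + b^{2}$)
$\sqrt{-2056 + A{\left(-32 \right)}} = \sqrt{-2056 + \left(3 - 32 + \left(-32\right)^{2}\right)} = \sqrt{-2056 + \left(3 - 32 + 1024\right)} = \sqrt{-2056 + 995} = \sqrt{-1061} = i \sqrt{1061}$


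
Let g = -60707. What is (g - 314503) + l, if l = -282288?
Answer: -657498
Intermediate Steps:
(g - 314503) + l = (-60707 - 314503) - 282288 = -375210 - 282288 = -657498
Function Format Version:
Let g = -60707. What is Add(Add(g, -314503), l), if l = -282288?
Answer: -657498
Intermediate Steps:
Add(Add(g, -314503), l) = Add(Add(-60707, -314503), -282288) = Add(-375210, -282288) = -657498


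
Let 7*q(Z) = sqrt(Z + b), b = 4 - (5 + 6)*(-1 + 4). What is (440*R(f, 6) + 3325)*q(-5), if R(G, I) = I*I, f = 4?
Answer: 19165*I*sqrt(34)/7 ≈ 15964.0*I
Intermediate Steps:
R(G, I) = I**2
b = -29 (b = 4 - 11*3 = 4 - 1*33 = 4 - 33 = -29)
q(Z) = sqrt(-29 + Z)/7 (q(Z) = sqrt(Z - 29)/7 = sqrt(-29 + Z)/7)
(440*R(f, 6) + 3325)*q(-5) = (440*6**2 + 3325)*(sqrt(-29 - 5)/7) = (440*36 + 3325)*(sqrt(-34)/7) = (15840 + 3325)*((I*sqrt(34))/7) = 19165*(I*sqrt(34)/7) = 19165*I*sqrt(34)/7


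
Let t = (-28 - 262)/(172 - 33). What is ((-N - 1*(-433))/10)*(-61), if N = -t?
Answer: -3653717/1390 ≈ -2628.6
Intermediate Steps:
t = -290/139 ≈ -2.0863
N = 290/139 (N = -1*(-290/139) = 290/139 ≈ 2.0863)
((-N - 1*(-433))/10)*(-61) = ((-1*290/139 - 1*(-433))/10)*(-61) = ((-290/139 + 433)*(⅒))*(-61) = ((59897/139)*(⅒))*(-61) = (59897/1390)*(-61) = -3653717/1390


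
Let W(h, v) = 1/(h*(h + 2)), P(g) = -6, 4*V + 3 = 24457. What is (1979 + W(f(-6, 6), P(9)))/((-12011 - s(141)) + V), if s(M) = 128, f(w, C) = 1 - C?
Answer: -59372/180765 ≈ -0.32845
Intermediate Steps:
V = 12227/2 (V = -¾ + (¼)*24457 = -¾ + 24457/4 = 12227/2 ≈ 6113.5)
W(h, v) = 1/(h*(2 + h))
(1979 + W(f(-6, 6), P(9)))/((-12011 - s(141)) + V) = (1979 + 1/((1 - 1*6)*(2 + (1 - 1*6))))/((-12011 - 1*128) + 12227/2) = (1979 + 1/((1 - 6)*(2 + (1 - 6))))/((-12011 - 128) + 12227/2) = (1979 + 1/((-5)*(2 - 5)))/(-12139 + 12227/2) = (1979 - ⅕/(-3))/(-12051/2) = (1979 - ⅕*(-⅓))*(-2/12051) = (1979 + 1/15)*(-2/12051) = (29686/15)*(-2/12051) = -59372/180765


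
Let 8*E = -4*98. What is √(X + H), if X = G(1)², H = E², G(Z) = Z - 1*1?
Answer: 49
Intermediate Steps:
G(Z) = -1 + Z (G(Z) = Z - 1 = -1 + Z)
E = -49 (E = (-4*98)/8 = (⅛)*(-392) = -49)
H = 2401 (H = (-49)² = 2401)
X = 0 (X = (-1 + 1)² = 0² = 0)
√(X + H) = √(0 + 2401) = √2401 = 49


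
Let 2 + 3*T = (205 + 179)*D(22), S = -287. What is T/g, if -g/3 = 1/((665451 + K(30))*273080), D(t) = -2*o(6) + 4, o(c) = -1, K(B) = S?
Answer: -418142151746240/9 ≈ -4.6460e+13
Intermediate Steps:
K(B) = -287
D(t) = 6 (D(t) = -2*(-1) + 4 = 2 + 4 = 6)
g = -3/181642985120 (g = -3/((665451 - 287)*273080) = -3/(665164*273080) = -3*1/181642985120 = -3/181642985120 ≈ -1.6516e-11)
T = 2302/3 (T = -⅔ + ((205 + 179)*6)/3 = -⅔ + (384*6)/3 = -⅔ + (⅓)*2304 = -⅔ + 768 = 2302/3 ≈ 767.33)
T/g = 2302/(3*(-3/181642985120)) = (2302/3)*(-181642985120/3) = -418142151746240/9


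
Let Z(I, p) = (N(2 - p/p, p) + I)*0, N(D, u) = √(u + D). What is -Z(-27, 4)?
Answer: 0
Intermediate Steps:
N(D, u) = √(D + u)
Z(I, p) = 0 (Z(I, p) = (√((2 - p/p) + p) + I)*0 = (√((2 - 1*1) + p) + I)*0 = (√((2 - 1) + p) + I)*0 = (√(1 + p) + I)*0 = (I + √(1 + p))*0 = 0)
-Z(-27, 4) = -1*0 = 0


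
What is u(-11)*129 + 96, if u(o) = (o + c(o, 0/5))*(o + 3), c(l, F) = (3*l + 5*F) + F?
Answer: 45504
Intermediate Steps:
c(l, F) = 3*l + 6*F
u(o) = 4*o*(3 + o) (u(o) = (o + (3*o + 6*(0/5)))*(o + 3) = (o + (3*o + 6*(0*(⅕))))*(3 + o) = (o + (3*o + 6*0))*(3 + o) = (o + (3*o + 0))*(3 + o) = (o + 3*o)*(3 + o) = (4*o)*(3 + o) = 4*o*(3 + o))
u(-11)*129 + 96 = (4*(-11)*(3 - 11))*129 + 96 = (4*(-11)*(-8))*129 + 96 = 352*129 + 96 = 45408 + 96 = 45504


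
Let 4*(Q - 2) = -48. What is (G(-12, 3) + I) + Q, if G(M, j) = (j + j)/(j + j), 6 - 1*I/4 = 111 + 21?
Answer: -513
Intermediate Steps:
I = -504 (I = 24 - 4*(111 + 21) = 24 - 4*132 = 24 - 528 = -504)
Q = -10 (Q = 2 + (¼)*(-48) = 2 - 12 = -10)
G(M, j) = 1 (G(M, j) = (2*j)/((2*j)) = (2*j)*(1/(2*j)) = 1)
(G(-12, 3) + I) + Q = (1 - 504) - 10 = -503 - 10 = -513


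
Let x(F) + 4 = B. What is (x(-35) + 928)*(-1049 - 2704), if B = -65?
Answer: -3223827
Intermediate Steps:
x(F) = -69 (x(F) = -4 - 65 = -69)
(x(-35) + 928)*(-1049 - 2704) = (-69 + 928)*(-1049 - 2704) = 859*(-3753) = -3223827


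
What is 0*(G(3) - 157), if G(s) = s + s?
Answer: 0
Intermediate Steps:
G(s) = 2*s
0*(G(3) - 157) = 0*(2*3 - 157) = 0*(6 - 157) = 0*(-151) = 0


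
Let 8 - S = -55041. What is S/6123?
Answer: 55049/6123 ≈ 8.9905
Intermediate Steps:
S = 55049 (S = 8 - 1*(-55041) = 8 + 55041 = 55049)
S/6123 = 55049/6123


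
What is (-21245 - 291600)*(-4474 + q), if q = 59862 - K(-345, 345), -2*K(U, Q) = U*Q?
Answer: 2580658405/2 ≈ 1.2903e+9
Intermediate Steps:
K(U, Q) = -Q*U/2 (K(U, Q) = -U*Q/2 = -Q*U/2)
q = 699/2 (q = 59862 - (-1)*345*(-345)/2 = 59862 - 1*119025/2 = 59862 - 119025/2 = 699/2 ≈ 349.50)
(-21245 - 291600)*(-4474 + q) = (-21245 - 291600)*(-4474 + 699/2) = -312845*(-8249/2) = 2580658405/2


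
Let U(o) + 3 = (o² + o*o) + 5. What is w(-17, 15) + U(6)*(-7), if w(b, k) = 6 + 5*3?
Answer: -497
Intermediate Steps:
w(b, k) = 21 (w(b, k) = 6 + 15 = 21)
U(o) = 2 + 2*o² (U(o) = -3 + ((o² + o*o) + 5) = -3 + ((o² + o²) + 5) = -3 + (2*o² + 5) = -3 + (5 + 2*o²) = 2 + 2*o²)
w(-17, 15) + U(6)*(-7) = 21 + (2 + 2*6²)*(-7) = 21 + (2 + 2*36)*(-7) = 21 + (2 + 72)*(-7) = 21 + 74*(-7) = 21 - 518 = -497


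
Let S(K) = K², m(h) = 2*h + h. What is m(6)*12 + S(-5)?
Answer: 241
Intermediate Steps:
m(h) = 3*h
m(6)*12 + S(-5) = (3*6)*12 + (-5)² = 18*12 + 25 = 216 + 25 = 241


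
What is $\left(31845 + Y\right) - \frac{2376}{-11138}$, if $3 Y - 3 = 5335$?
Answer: $\frac{561765301}{16707} \approx 33625.0$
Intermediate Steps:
$Y = \frac{5338}{3}$ ($Y = 1 + \frac{1}{3} \cdot 5335 = 1 + \frac{5335}{3} = \frac{5338}{3} \approx 1779.3$)
$\left(31845 + Y\right) - \frac{2376}{-11138} = \left(31845 + \frac{5338}{3}\right) - \frac{2376}{-11138} = \frac{100873}{3} - - \frac{1188}{5569} = \frac{100873}{3} + \frac{1188}{5569} = \frac{561765301}{16707}$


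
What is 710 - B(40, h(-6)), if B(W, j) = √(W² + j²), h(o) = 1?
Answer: 710 - √1601 ≈ 669.99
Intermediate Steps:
710 - B(40, h(-6)) = 710 - √(40² + 1²) = 710 - √(1600 + 1) = 710 - √1601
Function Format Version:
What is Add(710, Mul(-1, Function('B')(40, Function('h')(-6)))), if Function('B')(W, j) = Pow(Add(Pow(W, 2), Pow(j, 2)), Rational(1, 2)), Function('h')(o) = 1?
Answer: Add(710, Mul(-1, Pow(1601, Rational(1, 2)))) ≈ 669.99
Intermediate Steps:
Add(710, Mul(-1, Function('B')(40, Function('h')(-6)))) = Add(710, Mul(-1, Pow(Add(Pow(40, 2), Pow(1, 2)), Rational(1, 2)))) = Add(710, Mul(-1, Pow(Add(1600, 1), Rational(1, 2)))) = Add(710, Mul(-1, Pow(1601, Rational(1, 2))))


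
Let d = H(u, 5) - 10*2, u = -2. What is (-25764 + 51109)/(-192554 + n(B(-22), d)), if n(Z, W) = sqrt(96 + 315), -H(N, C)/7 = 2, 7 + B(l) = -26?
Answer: -976056226/7415408501 - 5069*sqrt(411)/7415408501 ≈ -0.13164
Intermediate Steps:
B(l) = -33 (B(l) = -7 - 26 = -33)
H(N, C) = -14 (H(N, C) = -7*2 = -14)
d = -34 (d = -14 - 10*2 = -14 - 20 = -34)
n(Z, W) = sqrt(411)
(-25764 + 51109)/(-192554 + n(B(-22), d)) = (-25764 + 51109)/(-192554 + sqrt(411)) = 25345/(-192554 + sqrt(411))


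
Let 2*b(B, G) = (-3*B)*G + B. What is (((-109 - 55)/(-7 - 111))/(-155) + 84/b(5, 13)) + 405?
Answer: 70215581/173755 ≈ 404.11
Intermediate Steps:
b(B, G) = B/2 - 3*B*G/2 (b(B, G) = ((-3*B)*G + B)/2 = (-3*B*G + B)/2 = (B - 3*B*G)/2 = B/2 - 3*B*G/2)
(((-109 - 55)/(-7 - 111))/(-155) + 84/b(5, 13)) + 405 = (((-109 - 55)/(-7 - 111))/(-155) + 84/(((½)*5*(1 - 3*13)))) + 405 = (-164/(-118)*(-1/155) + 84/(((½)*5*(1 - 39)))) + 405 = (-164*(-1/118)*(-1/155) + 84/(((½)*5*(-38)))) + 405 = ((82/59)*(-1/155) + 84/(-95)) + 405 = (-82/9145 + 84*(-1/95)) + 405 = (-82/9145 - 84/95) + 405 = -155194/173755 + 405 = 70215581/173755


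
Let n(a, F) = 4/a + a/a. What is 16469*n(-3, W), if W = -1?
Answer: -16469/3 ≈ -5489.7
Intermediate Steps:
n(a, F) = 1 + 4/a (n(a, F) = 4/a + 1 = 1 + 4/a)
16469*n(-3, W) = 16469*((4 - 3)/(-3)) = 16469*(-⅓*1) = 16469*(-⅓) = -16469/3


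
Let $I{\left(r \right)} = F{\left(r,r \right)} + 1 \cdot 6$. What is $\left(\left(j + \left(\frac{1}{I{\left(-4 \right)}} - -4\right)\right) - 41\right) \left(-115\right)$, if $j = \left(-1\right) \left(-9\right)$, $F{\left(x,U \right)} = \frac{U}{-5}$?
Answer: $\frac{108905}{34} \approx 3203.1$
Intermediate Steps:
$F{\left(x,U \right)} = - \frac{U}{5}$ ($F{\left(x,U \right)} = U \left(- \frac{1}{5}\right) = - \frac{U}{5}$)
$j = 9$
$I{\left(r \right)} = 6 - \frac{r}{5}$ ($I{\left(r \right)} = - \frac{r}{5} + 1 \cdot 6 = - \frac{r}{5} + 6 = 6 - \frac{r}{5}$)
$\left(\left(j + \left(\frac{1}{I{\left(-4 \right)}} - -4\right)\right) - 41\right) \left(-115\right) = \left(\left(9 + \left(\frac{1}{6 - - \frac{4}{5}} - -4\right)\right) - 41\right) \left(-115\right) = \left(\left(9 + \left(\frac{1}{6 + \frac{4}{5}} + 4\right)\right) - 41\right) \left(-115\right) = \left(\left(9 + \left(\frac{1}{\frac{34}{5}} + 4\right)\right) - 41\right) \left(-115\right) = \left(\left(9 + \left(\frac{5}{34} + 4\right)\right) - 41\right) \left(-115\right) = \left(\left(9 + \frac{141}{34}\right) - 41\right) \left(-115\right) = \left(\frac{447}{34} - 41\right) \left(-115\right) = \left(- \frac{947}{34}\right) \left(-115\right) = \frac{108905}{34}$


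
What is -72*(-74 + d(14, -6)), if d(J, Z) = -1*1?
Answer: 5400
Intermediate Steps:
d(J, Z) = -1
-72*(-74 + d(14, -6)) = -72*(-74 - 1) = -72*(-75) = 5400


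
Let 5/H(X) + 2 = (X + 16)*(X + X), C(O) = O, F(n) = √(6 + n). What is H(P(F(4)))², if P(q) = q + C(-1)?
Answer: 12475/3701776 + 525*√10/1850888 ≈ 0.0042670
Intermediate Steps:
P(q) = -1 + q (P(q) = q - 1 = -1 + q)
H(X) = 5/(-2 + 2*X*(16 + X)) (H(X) = 5/(-2 + (X + 16)*(X + X)) = 5/(-2 + (16 + X)*(2*X)) = 5/(-2 + 2*X*(16 + X)))
H(P(F(4)))² = (5/(2*(-1 + (-1 + √(6 + 4))² + 16*(-1 + √(6 + 4)))))² = (5/(2*(-1 + (-1 + √10)² + 16*(-1 + √10))))² = (5/(2*(-1 + (-1 + √10)² + (-16 + 16*√10))))² = (5/(2*(-17 + (-1 + √10)² + 16*√10)))² = 25/(4*(-17 + (-1 + √10)² + 16*√10)²)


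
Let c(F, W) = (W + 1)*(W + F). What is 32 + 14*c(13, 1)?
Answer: 424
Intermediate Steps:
c(F, W) = (1 + W)*(F + W)
32 + 14*c(13, 1) = 32 + 14*(13 + 1 + 1**2 + 13*1) = 32 + 14*(13 + 1 + 1 + 13) = 32 + 14*28 = 32 + 392 = 424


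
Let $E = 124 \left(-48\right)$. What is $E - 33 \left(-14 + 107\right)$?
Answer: $-9021$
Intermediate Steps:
$E = -5952$
$E - 33 \left(-14 + 107\right) = -5952 - 33 \left(-14 + 107\right) = -5952 - 33 \cdot 93 = -5952 - 3069 = -9021$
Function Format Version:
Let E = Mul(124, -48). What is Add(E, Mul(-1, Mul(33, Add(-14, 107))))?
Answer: -9021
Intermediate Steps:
E = -5952
Add(E, Mul(-1, Mul(33, Add(-14, 107)))) = Add(-5952, Mul(-1, Mul(33, Add(-14, 107)))) = Add(-5952, Mul(-1, Mul(33, 93))) = Add(-5952, Mul(-1, 3069)) = Add(-5952, -3069) = -9021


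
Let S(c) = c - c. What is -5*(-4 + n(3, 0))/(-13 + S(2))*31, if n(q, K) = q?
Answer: -155/13 ≈ -11.923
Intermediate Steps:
S(c) = 0
-5*(-4 + n(3, 0))/(-13 + S(2))*31 = -5*(-4 + 3)/(-13 + 0)*31 = -(-5)/(-13)*31 = -(-5)*(-1)/13*31 = -5*1/13*31 = -5/13*31 = -155/13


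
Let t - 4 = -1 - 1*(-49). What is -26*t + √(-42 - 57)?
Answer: -1352 + 3*I*√11 ≈ -1352.0 + 9.9499*I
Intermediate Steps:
t = 52 (t = 4 + (-1 - 1*(-49)) = 4 + (-1 + 49) = 4 + 48 = 52)
-26*t + √(-42 - 57) = -26*52 + √(-42 - 57) = -1352 + √(-99) = -1352 + 3*I*√11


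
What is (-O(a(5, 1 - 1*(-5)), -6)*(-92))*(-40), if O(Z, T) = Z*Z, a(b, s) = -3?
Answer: -33120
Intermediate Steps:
O(Z, T) = Z²
(-O(a(5, 1 - 1*(-5)), -6)*(-92))*(-40) = (-1*(-3)²*(-92))*(-40) = (-1*9*(-92))*(-40) = -9*(-92)*(-40) = 828*(-40) = -33120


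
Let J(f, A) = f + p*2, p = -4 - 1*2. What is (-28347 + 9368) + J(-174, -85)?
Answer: -19165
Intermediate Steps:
p = -6 (p = -4 - 2 = -6)
J(f, A) = -12 + f (J(f, A) = f - 6*2 = f - 12 = -12 + f)
(-28347 + 9368) + J(-174, -85) = (-28347 + 9368) + (-12 - 174) = -18979 - 186 = -19165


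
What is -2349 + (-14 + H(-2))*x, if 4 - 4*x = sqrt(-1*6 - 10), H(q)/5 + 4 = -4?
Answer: -2403 + 54*I ≈ -2403.0 + 54.0*I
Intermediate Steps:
H(q) = -40 (H(q) = -20 + 5*(-4) = -20 - 20 = -40)
x = 1 - I (x = 1 - sqrt(-1*6 - 10)/4 = 1 - sqrt(-6 - 10)/4 = 1 - I ≈ 1.0 - 1.0*I)
-2349 + (-14 + H(-2))*x = -2349 + (-14 - 40)*(1 - I) = -2349 - 54*(1 - I) = -2349 + (-54 + 54*I) = -2403 + 54*I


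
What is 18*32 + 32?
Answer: 608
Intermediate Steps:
18*32 + 32 = 576 + 32 = 608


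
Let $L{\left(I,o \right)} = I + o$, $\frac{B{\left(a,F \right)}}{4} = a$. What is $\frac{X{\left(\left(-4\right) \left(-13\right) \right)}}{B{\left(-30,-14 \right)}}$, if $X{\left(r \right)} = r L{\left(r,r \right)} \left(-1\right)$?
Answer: $\frac{676}{15} \approx 45.067$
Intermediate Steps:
$B{\left(a,F \right)} = 4 a$
$X{\left(r \right)} = - 2 r^{2}$ ($X{\left(r \right)} = r \left(r + r\right) \left(-1\right) = r 2 r \left(-1\right) = 2 r^{2} \left(-1\right) = - 2 r^{2}$)
$\frac{X{\left(\left(-4\right) \left(-13\right) \right)}}{B{\left(-30,-14 \right)}} = \frac{\left(-2\right) \left(\left(-4\right) \left(-13\right)\right)^{2}}{4 \left(-30\right)} = \frac{\left(-2\right) 52^{2}}{-120} = \left(-2\right) 2704 \left(- \frac{1}{120}\right) = \left(-5408\right) \left(- \frac{1}{120}\right) = \frac{676}{15}$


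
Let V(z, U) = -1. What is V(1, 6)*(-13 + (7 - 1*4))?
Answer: 10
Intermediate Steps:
V(1, 6)*(-13 + (7 - 1*4)) = -(-13 + (7 - 1*4)) = -(-13 + (7 - 4)) = -(-13 + 3) = -1*(-10) = 10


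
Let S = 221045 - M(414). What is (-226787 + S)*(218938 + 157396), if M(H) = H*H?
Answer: -66663052092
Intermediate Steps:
M(H) = H**2
S = 49649 (S = 221045 - 1*414**2 = 221045 - 1*171396 = 221045 - 171396 = 49649)
(-226787 + S)*(218938 + 157396) = (-226787 + 49649)*(218938 + 157396) = -177138*376334 = -66663052092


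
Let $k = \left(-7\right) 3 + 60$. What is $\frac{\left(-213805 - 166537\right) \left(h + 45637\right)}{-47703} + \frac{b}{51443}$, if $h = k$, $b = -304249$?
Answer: $\frac{893679065230009}{2453985429} \approx 3.6417 \cdot 10^{5}$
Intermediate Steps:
$k = 39$ ($k = -21 + 60 = 39$)
$h = 39$
$\frac{\left(-213805 - 166537\right) \left(h + 45637\right)}{-47703} + \frac{b}{51443} = \frac{\left(-213805 - 166537\right) \left(39 + 45637\right)}{-47703} - \frac{304249}{51443} = \left(-380342\right) 45676 \left(- \frac{1}{47703}\right) - \frac{304249}{51443} = \left(-17372501192\right) \left(- \frac{1}{47703}\right) - \frac{304249}{51443} = \frac{17372501192}{47703} - \frac{304249}{51443} = \frac{893679065230009}{2453985429}$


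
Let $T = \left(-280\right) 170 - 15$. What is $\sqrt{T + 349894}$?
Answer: $\sqrt{302279} \approx 549.8$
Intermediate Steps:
$T = -47615$ ($T = -47600 - 15 = -47615$)
$\sqrt{T + 349894} = \sqrt{-47615 + 349894} = \sqrt{302279}$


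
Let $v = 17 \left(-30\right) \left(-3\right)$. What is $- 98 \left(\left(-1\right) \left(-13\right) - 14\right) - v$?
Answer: $-1432$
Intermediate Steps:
$v = 1530$ ($v = \left(-510\right) \left(-3\right) = 1530$)
$- 98 \left(\left(-1\right) \left(-13\right) - 14\right) - v = - 98 \left(\left(-1\right) \left(-13\right) - 14\right) - 1530 = - 98 \left(13 - 14\right) - 1530 = \left(-98\right) \left(-1\right) - 1530 = 98 - 1530 = -1432$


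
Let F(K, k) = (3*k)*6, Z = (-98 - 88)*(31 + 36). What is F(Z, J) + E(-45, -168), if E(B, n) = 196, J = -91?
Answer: -1442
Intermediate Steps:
Z = -12462 (Z = -186*67 = -12462)
F(K, k) = 18*k
F(Z, J) + E(-45, -168) = 18*(-91) + 196 = -1638 + 196 = -1442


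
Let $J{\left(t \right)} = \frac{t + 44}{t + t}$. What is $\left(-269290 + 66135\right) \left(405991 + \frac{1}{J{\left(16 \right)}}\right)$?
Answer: $- \frac{247437629863}{3} \approx -8.2479 \cdot 10^{10}$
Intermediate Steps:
$J{\left(t \right)} = \frac{44 + t}{2 t}$
$\left(-269290 + 66135\right) \left(405991 + \frac{1}{J{\left(16 \right)}}\right) = \left(-269290 + 66135\right) \left(405991 + \frac{1}{\frac{1}{2} \cdot \frac{1}{16} \left(44 + 16\right)}\right) = - 203155 \left(405991 + \frac{1}{\frac{1}{2} \cdot \frac{1}{16} \cdot 60}\right) = - 203155 \left(405991 + \frac{1}{\frac{15}{8}}\right) = - 203155 \left(405991 + \frac{8}{15}\right) = \left(-203155\right) \frac{6089873}{15} = - \frac{247437629863}{3}$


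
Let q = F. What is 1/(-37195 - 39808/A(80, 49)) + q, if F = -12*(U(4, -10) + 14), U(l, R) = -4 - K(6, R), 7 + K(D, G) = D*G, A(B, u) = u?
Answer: -1720823461/1862363 ≈ -924.00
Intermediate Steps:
K(D, G) = -7 + D*G
U(l, R) = 3 - 6*R (U(l, R) = -4 - (-7 + 6*R) = -4 + (7 - 6*R) = 3 - 6*R)
F = -924 (F = -12*((3 - 6*(-10)) + 14) = -12*((3 + 60) + 14) = -12*(63 + 14) = -12*77 = -924)
q = -924
1/(-37195 - 39808/A(80, 49)) + q = 1/(-37195 - 39808/49) - 924 = 1/(-1862363/49) - 924 = -49/1862363 - 924 = -1720823461/1862363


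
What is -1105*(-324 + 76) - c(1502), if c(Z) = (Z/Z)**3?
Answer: 274039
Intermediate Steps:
c(Z) = 1 (c(Z) = 1**3 = 1)
-1105*(-324 + 76) - c(1502) = -1105*(-324 + 76) - 1*1 = -1105*(-248) - 1 = 274040 - 1 = 274039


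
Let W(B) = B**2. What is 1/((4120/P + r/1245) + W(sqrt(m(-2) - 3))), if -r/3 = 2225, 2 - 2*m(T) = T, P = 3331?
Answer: -276473/1416808 ≈ -0.19514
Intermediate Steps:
m(T) = 1 - T/2
r = -6675 (r = -3*2225 = -6675)
1/((4120/P + r/1245) + W(sqrt(m(-2) - 3))) = 1/((4120/3331 - 6675/1245) + (sqrt((1 - 1/2*(-2)) - 3))**2) = 1/((4120*(1/3331) - 6675*1/1245) + (sqrt((1 + 1) - 3))**2) = 1/((4120/3331 - 445/83) + (sqrt(2 - 3))**2) = 1/(-1140335/276473 + (sqrt(-1))**2) = 1/(-1140335/276473 + I**2) = 1/(-1140335/276473 - 1) = 1/(-1416808/276473) = -276473/1416808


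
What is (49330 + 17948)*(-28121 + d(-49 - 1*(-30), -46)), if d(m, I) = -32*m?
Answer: -1851019614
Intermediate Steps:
(49330 + 17948)*(-28121 + d(-49 - 1*(-30), -46)) = (49330 + 17948)*(-28121 - 32*(-49 - 1*(-30))) = 67278*(-28121 - 32*(-49 + 30)) = 67278*(-28121 - 32*(-19)) = 67278*(-28121 + 608) = 67278*(-27513) = -1851019614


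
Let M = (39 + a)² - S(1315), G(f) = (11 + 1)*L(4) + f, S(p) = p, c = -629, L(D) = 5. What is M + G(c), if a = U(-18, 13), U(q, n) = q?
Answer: -1443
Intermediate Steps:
a = -18
G(f) = 60 + f (G(f) = (11 + 1)*5 + f = 12*5 + f = 60 + f)
M = -874 (M = (39 - 18)² - 1*1315 = 21² - 1315 = 441 - 1315 = -874)
M + G(c) = -874 + (60 - 629) = -874 - 569 = -1443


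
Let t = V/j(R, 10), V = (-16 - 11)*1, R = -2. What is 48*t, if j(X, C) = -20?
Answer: 324/5 ≈ 64.800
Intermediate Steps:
V = -27 (V = -27*1 = -27)
t = 27/20 (t = -27/(-20) = -27*(-1/20) = 27/20 ≈ 1.3500)
48*t = 48*(27/20) = 324/5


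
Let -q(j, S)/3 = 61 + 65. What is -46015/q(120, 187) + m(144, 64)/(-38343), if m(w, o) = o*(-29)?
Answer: 588351571/4831218 ≈ 121.78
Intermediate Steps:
m(w, o) = -29*o
q(j, S) = -378 (q(j, S) = -3*(61 + 65) = -3*126 = -378)
-46015/q(120, 187) + m(144, 64)/(-38343) = -46015/(-378) - 29*64/(-38343) = -46015*(-1/378) - 1856*(-1/38343) = 46015/378 + 1856/38343 = 588351571/4831218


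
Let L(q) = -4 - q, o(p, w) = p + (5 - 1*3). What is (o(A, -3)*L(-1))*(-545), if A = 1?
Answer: 4905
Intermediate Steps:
o(p, w) = 2 + p (o(p, w) = p + (5 - 3) = p + 2 = 2 + p)
(o(A, -3)*L(-1))*(-545) = ((2 + 1)*(-4 - 1*(-1)))*(-545) = (3*(-4 + 1))*(-545) = (3*(-3))*(-545) = -9*(-545) = 4905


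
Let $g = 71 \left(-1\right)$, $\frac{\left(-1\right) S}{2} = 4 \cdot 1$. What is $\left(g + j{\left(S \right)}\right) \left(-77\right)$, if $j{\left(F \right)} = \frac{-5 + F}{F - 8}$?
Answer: $\frac{86471}{16} \approx 5404.4$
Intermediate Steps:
$S = -8$ ($S = - 2 \cdot 4 \cdot 1 = \left(-2\right) 4 = -8$)
$j{\left(F \right)} = \frac{-5 + F}{-8 + F}$
$g = -71$
$\left(g + j{\left(S \right)}\right) \left(-77\right) = \left(-71 + \frac{-5 - 8}{-8 - 8}\right) \left(-77\right) = \left(-71 + \frac{1}{-16} \left(-13\right)\right) \left(-77\right) = \left(-71 - - \frac{13}{16}\right) \left(-77\right) = \left(-71 + \frac{13}{16}\right) \left(-77\right) = \left(- \frac{1123}{16}\right) \left(-77\right) = \frac{86471}{16}$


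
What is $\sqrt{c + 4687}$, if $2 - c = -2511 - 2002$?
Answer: $\sqrt{9202} \approx 95.927$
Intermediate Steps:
$c = 4515$ ($c = 2 - \left(-2511 - 2002\right) = 2 - -4513 = 2 + 4513 = 4515$)
$\sqrt{c + 4687} = \sqrt{4515 + 4687} = \sqrt{9202}$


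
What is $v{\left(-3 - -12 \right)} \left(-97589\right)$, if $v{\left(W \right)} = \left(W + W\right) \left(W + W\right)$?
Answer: $-31618836$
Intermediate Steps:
$v{\left(W \right)} = 4 W^{2}$ ($v{\left(W \right)} = 2 W 2 W = 4 W^{2}$)
$v{\left(-3 - -12 \right)} \left(-97589\right) = 4 \left(-3 - -12\right)^{2} \left(-97589\right) = 4 \left(-3 + 12\right)^{2} \left(-97589\right) = 4 \cdot 9^{2} \left(-97589\right) = 4 \cdot 81 \left(-97589\right) = 324 \left(-97589\right) = -31618836$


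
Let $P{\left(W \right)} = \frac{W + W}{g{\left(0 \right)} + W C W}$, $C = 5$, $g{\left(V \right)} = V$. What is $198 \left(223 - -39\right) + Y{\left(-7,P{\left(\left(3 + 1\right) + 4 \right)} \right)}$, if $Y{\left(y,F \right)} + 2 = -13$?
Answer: $51861$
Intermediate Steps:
$P{\left(W \right)} = \frac{2}{5 W}$ ($P{\left(W \right)} = \frac{W + W}{0 + W 5 W} = \frac{2 W}{0 + 5 W W} = \frac{2 W}{0 + 5 W^{2}} = \frac{2 W}{5 W^{2}} = 2 W \frac{1}{5 W^{2}} = \frac{2}{5 W}$)
$Y{\left(y,F \right)} = -15$ ($Y{\left(y,F \right)} = -2 - 13 = -15$)
$198 \left(223 - -39\right) + Y{\left(-7,P{\left(\left(3 + 1\right) + 4 \right)} \right)} = 198 \left(223 - -39\right) - 15 = 198 \left(223 + 39\right) - 15 = 198 \cdot 262 - 15 = 51876 - 15 = 51861$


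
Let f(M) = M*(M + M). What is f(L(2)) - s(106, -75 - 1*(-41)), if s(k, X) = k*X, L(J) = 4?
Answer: 3636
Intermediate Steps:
f(M) = 2*M² (f(M) = M*(2*M) = 2*M²)
s(k, X) = X*k
f(L(2)) - s(106, -75 - 1*(-41)) = 2*4² - (-75 - 1*(-41))*106 = 2*16 - (-75 + 41)*106 = 32 - (-34)*106 = 32 - 1*(-3604) = 32 + 3604 = 3636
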